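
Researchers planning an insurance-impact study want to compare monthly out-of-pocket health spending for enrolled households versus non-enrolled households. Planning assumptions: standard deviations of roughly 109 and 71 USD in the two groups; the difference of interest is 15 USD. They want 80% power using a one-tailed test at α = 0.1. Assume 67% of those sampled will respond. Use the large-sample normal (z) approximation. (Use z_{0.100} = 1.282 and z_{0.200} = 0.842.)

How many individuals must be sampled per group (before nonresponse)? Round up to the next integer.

n = 507 per group

n = (z_α + z_β)² · (σ₁² + σ₂²) / δ²
  = (1.282 + 0.842)² · (109² + 71² = 16922) / 15²
  = 4.5114 · 16922 / 225
  = 339.30
Adjust for 67% response: 339.30 / 0.67 = 506.41.
Round up → n = 507 per group.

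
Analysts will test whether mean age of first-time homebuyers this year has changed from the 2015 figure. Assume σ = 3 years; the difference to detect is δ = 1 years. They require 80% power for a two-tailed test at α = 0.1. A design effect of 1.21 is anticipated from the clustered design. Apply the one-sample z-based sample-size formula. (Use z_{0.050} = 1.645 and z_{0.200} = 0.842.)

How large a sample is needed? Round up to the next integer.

n = (z_{α/2} + z_β)² · σ² / δ²
  = (1.645 + 0.842)² · 3² / 1²
  = 6.1852 · 9 / 1
  = 55.67
Design effect: 1.21 × 55.67 = 67.36.
Round up → n = 68.

n = 68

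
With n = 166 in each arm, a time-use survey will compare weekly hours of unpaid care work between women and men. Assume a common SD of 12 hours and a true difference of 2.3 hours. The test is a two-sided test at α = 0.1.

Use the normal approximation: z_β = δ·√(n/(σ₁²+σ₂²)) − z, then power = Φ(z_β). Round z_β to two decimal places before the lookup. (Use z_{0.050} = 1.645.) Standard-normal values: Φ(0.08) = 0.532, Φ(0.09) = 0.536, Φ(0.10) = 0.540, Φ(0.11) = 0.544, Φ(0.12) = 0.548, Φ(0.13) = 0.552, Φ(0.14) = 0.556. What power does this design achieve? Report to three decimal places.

Power ≈ 0.540

z_β = δ·√(n/(σ₁²+σ₂²)) − z_{α/2}
    = 2.3 · √(166/288) − 1.645
    = 2.3 · 0.75920 − 1.645
    = 1.7462 − 1.645 = 0.1012 → 0.10
Power = Φ(0.10) = 0.540.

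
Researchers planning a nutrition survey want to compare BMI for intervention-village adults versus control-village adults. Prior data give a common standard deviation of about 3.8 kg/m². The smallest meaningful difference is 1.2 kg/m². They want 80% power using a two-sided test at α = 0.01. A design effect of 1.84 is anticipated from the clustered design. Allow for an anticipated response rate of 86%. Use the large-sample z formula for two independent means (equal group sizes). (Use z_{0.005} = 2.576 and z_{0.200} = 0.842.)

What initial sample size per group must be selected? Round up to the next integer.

n = (z_{α/2} + z_β)² · (σ₁² + σ₂²) / δ²
  = (2.576 + 0.842)² · (2·3.8² = 28.88) / 1.2²
  = 11.6827 · 28.88 / 1.44
  = 234.30
Design effect: 1.84 × 234.30 = 431.12.
Adjust for 86% response: 431.12 / 0.86 = 501.30.
Round up → n = 502 per group.

n = 502 per group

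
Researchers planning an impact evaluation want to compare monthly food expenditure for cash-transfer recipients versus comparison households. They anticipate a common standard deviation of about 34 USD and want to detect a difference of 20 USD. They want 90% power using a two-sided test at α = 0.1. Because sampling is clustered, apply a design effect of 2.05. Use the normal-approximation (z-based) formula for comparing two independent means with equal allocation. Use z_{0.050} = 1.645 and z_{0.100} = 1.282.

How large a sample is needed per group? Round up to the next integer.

n = 102 per group

n = (z_{α/2} + z_β)² · (σ₁² + σ₂²) / δ²
  = (1.645 + 1.282)² · (2·34² = 2312) / 20²
  = 8.5673 · 2312 / 400
  = 49.52
Design effect: 2.05 × 49.52 = 101.51.
Round up → n = 102 per group.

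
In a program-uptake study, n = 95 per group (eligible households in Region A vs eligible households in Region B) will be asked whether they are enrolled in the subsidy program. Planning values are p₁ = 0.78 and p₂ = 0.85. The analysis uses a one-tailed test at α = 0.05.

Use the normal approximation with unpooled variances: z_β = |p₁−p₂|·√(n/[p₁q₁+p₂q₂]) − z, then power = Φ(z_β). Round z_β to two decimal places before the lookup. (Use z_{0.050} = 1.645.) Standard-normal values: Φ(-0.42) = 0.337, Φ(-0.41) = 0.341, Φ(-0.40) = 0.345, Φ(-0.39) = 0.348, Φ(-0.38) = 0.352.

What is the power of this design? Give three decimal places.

z_β = |p₁−p₂|·√(n/[p₁q₁+p₂q₂]) − z_α
    = 0.07 · √(95/0.2991) − 1.645
    = 0.07 · 17.8219 − 1.645
    = 1.2475 − 1.645 = -0.3975 → -0.40
Power = Φ(-0.40) = 0.345.

Power ≈ 0.345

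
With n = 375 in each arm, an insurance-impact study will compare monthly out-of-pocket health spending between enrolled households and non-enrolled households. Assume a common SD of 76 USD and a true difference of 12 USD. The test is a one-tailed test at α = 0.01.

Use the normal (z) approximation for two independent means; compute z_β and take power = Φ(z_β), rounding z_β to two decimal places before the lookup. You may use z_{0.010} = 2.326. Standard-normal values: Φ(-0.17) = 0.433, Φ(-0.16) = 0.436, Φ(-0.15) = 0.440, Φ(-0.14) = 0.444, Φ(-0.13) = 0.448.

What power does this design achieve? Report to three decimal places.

Power ≈ 0.436

z_β = δ·√(n/(σ₁²+σ₂²)) − z_α
    = 12 · √(375/11552) − 2.326
    = 12 · 0.18017 − 2.326
    = 2.1621 − 2.326 = -0.1639 → -0.16
Power = Φ(-0.16) = 0.436.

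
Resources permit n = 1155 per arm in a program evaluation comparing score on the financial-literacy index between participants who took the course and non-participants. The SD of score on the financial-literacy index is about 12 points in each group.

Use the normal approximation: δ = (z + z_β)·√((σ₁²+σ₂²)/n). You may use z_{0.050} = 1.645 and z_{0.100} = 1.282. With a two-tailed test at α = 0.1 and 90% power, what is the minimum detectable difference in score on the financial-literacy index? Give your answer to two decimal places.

Minimum detectable difference ≈ 1.46 points

δ = (z_{α/2} + z_β) · √((σ₁²+σ₂²)/n)
  = (1.645 + 1.282) · √(288/1155)
  = 2.927 · √0.24935
  = 2.927 · 0.4994
  = 1.4616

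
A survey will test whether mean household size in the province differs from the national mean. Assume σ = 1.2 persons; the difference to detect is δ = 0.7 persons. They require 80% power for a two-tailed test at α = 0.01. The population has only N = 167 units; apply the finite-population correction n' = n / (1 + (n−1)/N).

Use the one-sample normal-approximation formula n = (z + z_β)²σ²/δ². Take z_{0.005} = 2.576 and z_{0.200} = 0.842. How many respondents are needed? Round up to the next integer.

n = 29

n = (z_{α/2} + z_β)² · σ² / δ²
  = (2.576 + 0.842)² · 1.2² / 0.7²
  = 11.6827 · 1.44 / 0.49
  = 34.33
Finite-population correction (N = 167): 34.33 / (1 + (34.33 − 1)/167) = 28.62.
Round up → n = 29.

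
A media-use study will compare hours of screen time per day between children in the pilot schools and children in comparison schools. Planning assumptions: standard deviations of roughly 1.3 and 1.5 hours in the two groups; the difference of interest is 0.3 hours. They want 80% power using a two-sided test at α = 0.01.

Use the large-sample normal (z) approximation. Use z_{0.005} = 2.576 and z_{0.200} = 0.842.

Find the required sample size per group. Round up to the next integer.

n = (z_{α/2} + z_β)² · (σ₁² + σ₂²) / δ²
  = (2.576 + 0.842)² · (1.3² + 1.5² = 3.94) / 0.3²
  = 11.6827 · 3.94 / 0.09
  = 511.44
Round up → n = 512 per group.

n = 512 per group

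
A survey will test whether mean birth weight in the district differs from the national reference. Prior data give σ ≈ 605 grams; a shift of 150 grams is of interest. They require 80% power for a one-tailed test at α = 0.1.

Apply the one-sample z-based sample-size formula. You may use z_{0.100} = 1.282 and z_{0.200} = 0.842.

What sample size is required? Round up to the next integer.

n = (z_α + z_β)² · σ² / δ²
  = (1.282 + 0.842)² · 605² / 150²
  = 4.5114 · 366025 / 22500
  = 73.39
Round up → n = 74.

n = 74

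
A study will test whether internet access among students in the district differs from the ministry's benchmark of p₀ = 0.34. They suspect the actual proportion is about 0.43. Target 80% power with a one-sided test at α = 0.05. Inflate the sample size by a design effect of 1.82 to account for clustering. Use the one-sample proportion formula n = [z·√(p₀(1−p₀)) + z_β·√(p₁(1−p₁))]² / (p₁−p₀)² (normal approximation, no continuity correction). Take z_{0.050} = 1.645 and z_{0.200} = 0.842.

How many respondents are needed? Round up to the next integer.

n = 322

n = [z_α·√(p₀q₀) + z_β·√(p₁q₁)]² / (p₁ − p₀)²
  = [1.645·√(0.34·0.66) + 0.842·√(0.43·0.57)]² / (0.09)²
  = [1.645·0.4737 + 0.842·0.4951]² / 0.0081
  = [1.1961]² / 0.0081
  = 176.63
Design effect: 1.82 × 176.63 = 321.46.
Round up → n = 322.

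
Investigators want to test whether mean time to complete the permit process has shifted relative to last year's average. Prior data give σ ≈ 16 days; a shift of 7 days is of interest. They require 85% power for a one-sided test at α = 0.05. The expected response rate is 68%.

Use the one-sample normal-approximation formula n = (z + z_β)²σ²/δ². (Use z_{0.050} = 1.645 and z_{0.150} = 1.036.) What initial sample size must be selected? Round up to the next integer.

n = 56

n = (z_α + z_β)² · σ² / δ²
  = (1.645 + 1.036)² · 16² / 7²
  = 7.1878 · 256 / 49
  = 37.55
Adjust for 68% response: 37.55 / 0.68 = 55.22.
Round up → n = 56.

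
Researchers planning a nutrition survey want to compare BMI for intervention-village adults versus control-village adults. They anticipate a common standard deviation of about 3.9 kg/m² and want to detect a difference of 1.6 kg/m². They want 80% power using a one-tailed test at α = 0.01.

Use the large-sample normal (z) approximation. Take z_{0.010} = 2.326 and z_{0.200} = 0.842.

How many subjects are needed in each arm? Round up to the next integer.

n = (z_α + z_β)² · (σ₁² + σ₂²) / δ²
  = (2.326 + 0.842)² · (2·3.9² = 30.42) / 1.6²
  = 10.0362 · 30.42 / 2.56
  = 119.26
Round up → n = 120 per group.

n = 120 per group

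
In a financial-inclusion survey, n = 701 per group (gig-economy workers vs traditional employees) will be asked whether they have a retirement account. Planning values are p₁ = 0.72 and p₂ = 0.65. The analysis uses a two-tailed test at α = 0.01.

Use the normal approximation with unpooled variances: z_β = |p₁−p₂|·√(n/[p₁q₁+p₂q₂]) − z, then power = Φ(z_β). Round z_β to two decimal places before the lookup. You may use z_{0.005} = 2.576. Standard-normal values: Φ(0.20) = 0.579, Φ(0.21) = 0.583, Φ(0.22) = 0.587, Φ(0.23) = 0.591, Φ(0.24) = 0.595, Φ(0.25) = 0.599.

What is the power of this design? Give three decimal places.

Power ≈ 0.599

z_β = |p₁−p₂|·√(n/[p₁q₁+p₂q₂]) − z_{α/2}
    = 0.07 · √(701/0.4291) − 2.576
    = 0.07 · 40.4185 − 2.576
    = 2.8293 − 2.576 = 0.2533 → 0.25
Power = Φ(0.25) = 0.599.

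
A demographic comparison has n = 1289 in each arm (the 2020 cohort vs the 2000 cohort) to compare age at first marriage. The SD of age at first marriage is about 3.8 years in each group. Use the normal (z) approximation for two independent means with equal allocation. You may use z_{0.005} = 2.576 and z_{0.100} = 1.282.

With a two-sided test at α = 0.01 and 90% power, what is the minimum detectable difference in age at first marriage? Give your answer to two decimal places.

δ = (z_{α/2} + z_β) · √((σ₁²+σ₂²)/n)
  = (2.576 + 1.282) · √(28.88/1289)
  = 3.858 · √0.0224
  = 3.858 · 0.1497
  = 0.5775

Minimum detectable difference ≈ 0.58 years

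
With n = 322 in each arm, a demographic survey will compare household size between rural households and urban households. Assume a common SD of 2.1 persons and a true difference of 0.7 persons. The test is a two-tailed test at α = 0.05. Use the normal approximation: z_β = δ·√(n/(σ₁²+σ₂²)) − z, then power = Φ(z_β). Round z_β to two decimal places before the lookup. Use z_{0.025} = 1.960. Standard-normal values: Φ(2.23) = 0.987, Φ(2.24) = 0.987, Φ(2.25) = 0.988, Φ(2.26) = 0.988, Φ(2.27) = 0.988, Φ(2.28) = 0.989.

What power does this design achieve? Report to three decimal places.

z_β = δ·√(n/(σ₁²+σ₂²)) − z_{α/2}
    = 0.7 · √(322/8.82) − 1.960
    = 0.7 · 6.04218 − 1.960
    = 4.2295 − 1.960 = 2.2695 → 2.27
Power = Φ(2.27) = 0.988.

Power ≈ 0.988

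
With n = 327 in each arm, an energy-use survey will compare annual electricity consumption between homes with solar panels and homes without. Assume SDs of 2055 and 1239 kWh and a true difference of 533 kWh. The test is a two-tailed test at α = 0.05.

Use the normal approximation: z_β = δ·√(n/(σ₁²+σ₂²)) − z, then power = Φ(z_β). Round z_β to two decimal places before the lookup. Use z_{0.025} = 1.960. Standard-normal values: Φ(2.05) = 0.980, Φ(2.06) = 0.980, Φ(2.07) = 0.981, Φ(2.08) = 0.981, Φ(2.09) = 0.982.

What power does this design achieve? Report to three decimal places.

z_β = δ·√(n/(σ₁²+σ₂²)) − z_{α/2}
    = 533 · √(327/5758146) − 1.960
    = 533 · 0.00754 − 1.960
    = 4.0166 − 1.960 = 2.0566 → 2.06
Power = Φ(2.06) = 0.980.

Power ≈ 0.980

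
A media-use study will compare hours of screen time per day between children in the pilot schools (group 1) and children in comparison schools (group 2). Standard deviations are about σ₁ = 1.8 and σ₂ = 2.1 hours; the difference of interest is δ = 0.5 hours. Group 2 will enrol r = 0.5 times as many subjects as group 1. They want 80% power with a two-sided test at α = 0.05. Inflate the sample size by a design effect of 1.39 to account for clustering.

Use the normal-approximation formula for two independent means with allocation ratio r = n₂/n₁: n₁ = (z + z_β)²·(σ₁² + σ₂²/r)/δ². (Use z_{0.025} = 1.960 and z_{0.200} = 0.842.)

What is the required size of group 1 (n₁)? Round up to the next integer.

n₁ = 527

n₁ = (z_{α/2} + z_β)² · (σ₁² + σ₂²/r) / δ²
   = (1.960 + 0.842)² · (1.8² + 2.1²/0.5) / 0.5²
   = 7.8512 · (3.24 + 8.82) / 0.25
   = 7.8512 · 12.06 / 0.25
   = 378.74
Design effect: 1.39 × 378.74 = 526.45.
Round up → n₁ = 527; n₂ = r·n₁ = 0.5 × 527 = 264.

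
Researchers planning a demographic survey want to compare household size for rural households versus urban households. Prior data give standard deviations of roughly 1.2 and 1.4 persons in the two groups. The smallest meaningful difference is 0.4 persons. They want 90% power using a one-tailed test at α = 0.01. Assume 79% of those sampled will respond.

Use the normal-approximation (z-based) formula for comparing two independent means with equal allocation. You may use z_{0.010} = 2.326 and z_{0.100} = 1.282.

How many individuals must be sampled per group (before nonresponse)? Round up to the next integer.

n = (z_α + z_β)² · (σ₁² + σ₂²) / δ²
  = (2.326 + 1.282)² · (1.2² + 1.4² = 3.4) / 0.4²
  = 13.0177 · 3.4 / 0.16
  = 276.63
Adjust for 79% response: 276.63 / 0.79 = 350.16.
Round up → n = 351 per group.

n = 351 per group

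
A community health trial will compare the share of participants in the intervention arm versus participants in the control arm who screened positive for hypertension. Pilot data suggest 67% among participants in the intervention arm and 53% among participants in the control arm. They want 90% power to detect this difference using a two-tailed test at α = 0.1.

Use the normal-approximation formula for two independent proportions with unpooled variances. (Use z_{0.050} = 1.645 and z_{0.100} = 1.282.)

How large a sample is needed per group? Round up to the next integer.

n = 206 per group

n = (z_{α/2} + z_β)² · [p₁(1−p₁) + p₂(1−p₂)] / (p₁ − p₂)²
  = (1.645 + 1.282)² · (0.67·0.33 + 0.53·0.47) / (0.14)²
  = (2.927)² · (0.2211 + 0.2491) / 0.0196
  = 8.5673 · 0.4702 / 0.0196
  = 205.53
Round up → n = 206 per group.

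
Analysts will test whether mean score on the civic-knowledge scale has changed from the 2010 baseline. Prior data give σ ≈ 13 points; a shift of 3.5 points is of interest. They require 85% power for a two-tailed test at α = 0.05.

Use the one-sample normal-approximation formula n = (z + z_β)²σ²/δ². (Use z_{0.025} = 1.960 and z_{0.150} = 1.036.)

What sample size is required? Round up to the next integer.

n = (z_{α/2} + z_β)² · σ² / δ²
  = (1.960 + 1.036)² · 13² / 3.5²
  = 8.9760 · 169 / 12.25
  = 123.83
Round up → n = 124.

n = 124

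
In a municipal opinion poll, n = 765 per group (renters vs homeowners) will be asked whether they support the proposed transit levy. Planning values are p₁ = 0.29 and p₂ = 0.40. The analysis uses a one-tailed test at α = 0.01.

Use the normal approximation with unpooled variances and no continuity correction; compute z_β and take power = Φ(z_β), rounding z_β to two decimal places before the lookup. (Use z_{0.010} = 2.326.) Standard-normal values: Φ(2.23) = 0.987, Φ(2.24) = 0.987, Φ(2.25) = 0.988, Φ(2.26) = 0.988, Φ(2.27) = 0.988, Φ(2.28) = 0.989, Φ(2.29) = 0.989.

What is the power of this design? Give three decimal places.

Power ≈ 0.987

z_β = |p₁−p₂|·√(n/[p₁q₁+p₂q₂]) − z_α
    = 0.11 · √(765/0.4459) − 2.326
    = 0.11 · 41.4202 − 2.326
    = 4.5562 − 2.326 = 2.2302 → 2.23
Power = Φ(2.23) = 0.987.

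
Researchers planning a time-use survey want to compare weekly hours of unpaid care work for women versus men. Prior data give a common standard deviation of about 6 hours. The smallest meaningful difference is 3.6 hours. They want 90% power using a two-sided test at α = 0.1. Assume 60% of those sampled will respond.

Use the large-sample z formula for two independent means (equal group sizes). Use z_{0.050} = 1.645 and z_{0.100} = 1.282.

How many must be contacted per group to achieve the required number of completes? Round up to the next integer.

n = 80 per group

n = (z_{α/2} + z_β)² · (σ₁² + σ₂²) / δ²
  = (1.645 + 1.282)² · (2·6² = 72) / 3.6²
  = 8.5673 · 72 / 12.96
  = 47.60
Adjust for 60% response: 47.60 / 0.60 = 79.33.
Round up → n = 80 per group.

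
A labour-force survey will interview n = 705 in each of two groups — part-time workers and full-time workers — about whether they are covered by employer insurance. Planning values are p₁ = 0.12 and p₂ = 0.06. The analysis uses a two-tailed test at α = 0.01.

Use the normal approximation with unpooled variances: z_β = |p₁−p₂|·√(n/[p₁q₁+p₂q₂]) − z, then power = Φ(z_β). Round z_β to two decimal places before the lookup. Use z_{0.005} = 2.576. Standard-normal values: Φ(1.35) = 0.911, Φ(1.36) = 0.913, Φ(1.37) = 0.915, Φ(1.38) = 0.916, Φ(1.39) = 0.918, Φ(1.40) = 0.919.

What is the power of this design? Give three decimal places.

Power ≈ 0.916

z_β = |p₁−p₂|·√(n/[p₁q₁+p₂q₂]) − z_{α/2}
    = 0.06 · √(705/0.1620) − 2.576
    = 0.06 · 65.9686 − 2.576
    = 3.9581 − 2.576 = 1.3821 → 1.38
Power = Φ(1.38) = 0.916.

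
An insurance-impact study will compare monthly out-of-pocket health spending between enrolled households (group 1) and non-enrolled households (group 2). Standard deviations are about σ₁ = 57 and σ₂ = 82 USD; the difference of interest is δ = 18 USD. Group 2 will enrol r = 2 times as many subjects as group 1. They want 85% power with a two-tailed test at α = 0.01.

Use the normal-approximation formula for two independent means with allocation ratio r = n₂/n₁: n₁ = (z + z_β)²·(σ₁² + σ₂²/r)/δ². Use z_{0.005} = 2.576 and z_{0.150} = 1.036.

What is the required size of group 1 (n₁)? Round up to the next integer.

n₁ = 267

n₁ = (z_{α/2} + z_β)² · (σ₁² + σ₂²/r) / δ²
   = (2.576 + 1.036)² · (57² + 82²/2) / 18²
   = 13.0465 · (3249 + 3362) / 324
   = 13.0465 · 6611 / 324
   = 266.21
Round up → n₁ = 267; n₂ = r·n₁ = 2 × 267 = 534.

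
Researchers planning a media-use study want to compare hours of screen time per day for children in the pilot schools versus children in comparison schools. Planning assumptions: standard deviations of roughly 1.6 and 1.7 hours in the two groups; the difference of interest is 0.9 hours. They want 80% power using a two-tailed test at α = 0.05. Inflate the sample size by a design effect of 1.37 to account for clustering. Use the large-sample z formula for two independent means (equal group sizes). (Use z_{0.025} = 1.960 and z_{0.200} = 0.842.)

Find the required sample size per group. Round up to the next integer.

n = 73 per group

n = (z_{α/2} + z_β)² · (σ₁² + σ₂²) / δ²
  = (1.960 + 0.842)² · (1.6² + 1.7² = 5.45) / 0.9²
  = 7.8512 · 5.45 / 0.81
  = 52.83
Design effect: 1.37 × 52.83 = 72.37.
Round up → n = 73 per group.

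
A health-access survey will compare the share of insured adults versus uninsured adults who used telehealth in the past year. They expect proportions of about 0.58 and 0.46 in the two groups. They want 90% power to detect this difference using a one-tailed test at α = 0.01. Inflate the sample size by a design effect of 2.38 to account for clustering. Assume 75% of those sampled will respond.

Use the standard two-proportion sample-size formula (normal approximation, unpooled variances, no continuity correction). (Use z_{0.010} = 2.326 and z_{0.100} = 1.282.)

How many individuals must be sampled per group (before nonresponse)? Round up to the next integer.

n = (z_α + z_β)² · [p₁(1−p₁) + p₂(1−p₂)] / (p₁ − p₂)²
  = (2.326 + 1.282)² · (0.58·0.42 + 0.46·0.54) / (0.12)²
  = (3.608)² · (0.2436 + 0.2484) / 0.0144
  = 13.0177 · 0.4920 / 0.0144
  = 444.77
Design effect: 2.38 × 444.77 = 1058.55.
Adjust for 75% response: 1058.55 / 0.75 = 1411.40.
Round up → n = 1412 per group.

n = 1412 per group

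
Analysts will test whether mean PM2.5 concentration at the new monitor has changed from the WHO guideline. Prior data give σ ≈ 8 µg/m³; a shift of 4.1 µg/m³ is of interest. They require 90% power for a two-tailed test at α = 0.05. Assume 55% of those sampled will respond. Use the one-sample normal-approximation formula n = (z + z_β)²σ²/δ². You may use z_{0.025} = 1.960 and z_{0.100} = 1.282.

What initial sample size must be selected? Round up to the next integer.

n = (z_{α/2} + z_β)² · σ² / δ²
  = (1.960 + 1.282)² · 8² / 4.1²
  = 10.5106 · 64 / 16.81
  = 40.02
Adjust for 55% response: 40.02 / 0.55 = 72.76.
Round up → n = 73.

n = 73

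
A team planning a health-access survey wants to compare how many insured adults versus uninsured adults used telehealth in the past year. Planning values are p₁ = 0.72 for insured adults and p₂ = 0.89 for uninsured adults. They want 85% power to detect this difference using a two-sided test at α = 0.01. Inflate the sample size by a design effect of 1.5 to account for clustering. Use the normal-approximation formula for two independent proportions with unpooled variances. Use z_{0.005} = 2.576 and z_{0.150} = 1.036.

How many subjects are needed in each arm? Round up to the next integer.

n = (z_{α/2} + z_β)² · [p₁(1−p₁) + p₂(1−p₂)] / (p₁ − p₂)²
  = (2.576 + 1.036)² · (0.72·0.28 + 0.89·0.11) / (-0.17)²
  = (3.612)² · (0.2016 + 0.0979) / 0.0289
  = 13.0465 · 0.2995 / 0.0289
  = 135.21
Design effect: 1.5 × 135.21 = 202.81.
Round up → n = 203 per group.

n = 203 per group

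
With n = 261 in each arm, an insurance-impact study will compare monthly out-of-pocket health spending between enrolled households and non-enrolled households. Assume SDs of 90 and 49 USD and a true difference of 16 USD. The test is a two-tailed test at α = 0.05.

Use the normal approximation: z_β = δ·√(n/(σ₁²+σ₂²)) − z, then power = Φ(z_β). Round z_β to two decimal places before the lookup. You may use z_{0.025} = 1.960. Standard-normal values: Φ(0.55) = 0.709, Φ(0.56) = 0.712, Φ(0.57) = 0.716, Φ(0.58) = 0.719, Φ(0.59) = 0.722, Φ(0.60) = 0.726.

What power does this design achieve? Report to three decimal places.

Power ≈ 0.712

z_β = δ·√(n/(σ₁²+σ₂²)) − z_{α/2}
    = 16 · √(261/10501) − 1.960
    = 16 · 0.15765 − 1.960
    = 2.5225 − 1.960 = 0.5625 → 0.56
Power = Φ(0.56) = 0.712.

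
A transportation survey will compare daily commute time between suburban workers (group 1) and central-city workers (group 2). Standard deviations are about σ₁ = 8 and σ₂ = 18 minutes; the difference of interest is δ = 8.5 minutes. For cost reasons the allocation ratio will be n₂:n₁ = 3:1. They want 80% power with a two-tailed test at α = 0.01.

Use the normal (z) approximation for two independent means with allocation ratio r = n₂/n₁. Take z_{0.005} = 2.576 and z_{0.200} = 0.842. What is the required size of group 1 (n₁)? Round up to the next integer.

n₁ = 28

n₁ = (z_{α/2} + z_β)² · (σ₁² + σ₂²/r) / δ²
   = (2.576 + 0.842)² · (8² + 18²/3) / 8.5²
   = 11.6827 · (64 + 108) / 72.25
   = 11.6827 · 172 / 72.25
   = 27.81
Round up → n₁ = 28; n₂ = r·n₁ = 3 × 28 = 84.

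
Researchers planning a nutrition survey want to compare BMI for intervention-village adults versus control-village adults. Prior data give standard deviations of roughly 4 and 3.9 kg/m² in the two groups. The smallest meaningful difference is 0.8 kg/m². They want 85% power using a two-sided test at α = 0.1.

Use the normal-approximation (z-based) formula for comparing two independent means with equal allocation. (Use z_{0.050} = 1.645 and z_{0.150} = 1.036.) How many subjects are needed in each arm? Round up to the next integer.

n = 351 per group

n = (z_{α/2} + z_β)² · (σ₁² + σ₂²) / δ²
  = (1.645 + 1.036)² · (4² + 3.9² = 31.21) / 0.8²
  = 7.1878 · 31.21 / 0.64
  = 350.52
Round up → n = 351 per group.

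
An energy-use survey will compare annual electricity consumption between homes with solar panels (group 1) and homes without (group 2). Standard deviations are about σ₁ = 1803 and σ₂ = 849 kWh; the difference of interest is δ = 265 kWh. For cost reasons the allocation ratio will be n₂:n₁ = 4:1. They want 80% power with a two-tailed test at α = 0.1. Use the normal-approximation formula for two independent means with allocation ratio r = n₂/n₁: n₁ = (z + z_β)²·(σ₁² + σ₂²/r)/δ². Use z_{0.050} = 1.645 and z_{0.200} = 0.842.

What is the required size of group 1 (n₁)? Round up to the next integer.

n₁ = (z_{α/2} + z_β)² · (σ₁² + σ₂²/r) / δ²
   = (1.645 + 0.842)² · (1803² + 849²/4) / 265²
   = 6.1852 · (3250809 + 180200.2) / 70225
   = 6.1852 · 3431009.2 / 70225
   = 302.19
Round up → n₁ = 303; n₂ = r·n₁ = 4 × 303 = 1212.

n₁ = 303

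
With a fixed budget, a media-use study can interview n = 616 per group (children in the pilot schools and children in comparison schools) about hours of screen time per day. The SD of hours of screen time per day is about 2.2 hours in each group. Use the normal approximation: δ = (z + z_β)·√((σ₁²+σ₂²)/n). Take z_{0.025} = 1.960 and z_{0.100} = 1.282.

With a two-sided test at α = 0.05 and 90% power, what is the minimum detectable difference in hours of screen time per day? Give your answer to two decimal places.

Minimum detectable difference ≈ 0.41 hours

δ = (z_{α/2} + z_β) · √((σ₁²+σ₂²)/n)
  = (1.960 + 1.282) · √(9.68/616)
  = 3.242 · √0.01571
  = 3.242 · 0.1254
  = 0.4064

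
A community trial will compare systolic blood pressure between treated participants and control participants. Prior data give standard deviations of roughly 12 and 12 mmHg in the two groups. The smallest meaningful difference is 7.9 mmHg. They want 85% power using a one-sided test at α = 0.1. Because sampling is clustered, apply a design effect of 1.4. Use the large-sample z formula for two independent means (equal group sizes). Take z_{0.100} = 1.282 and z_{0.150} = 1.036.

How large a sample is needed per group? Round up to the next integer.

n = (z_α + z_β)² · (σ₁² + σ₂²) / δ²
  = (1.282 + 1.036)² · (12² + 12² = 288) / 7.9²
  = 5.3731 · 288 / 62.41
  = 24.80
Design effect: 1.4 × 24.80 = 34.71.
Round up → n = 35 per group.

n = 35 per group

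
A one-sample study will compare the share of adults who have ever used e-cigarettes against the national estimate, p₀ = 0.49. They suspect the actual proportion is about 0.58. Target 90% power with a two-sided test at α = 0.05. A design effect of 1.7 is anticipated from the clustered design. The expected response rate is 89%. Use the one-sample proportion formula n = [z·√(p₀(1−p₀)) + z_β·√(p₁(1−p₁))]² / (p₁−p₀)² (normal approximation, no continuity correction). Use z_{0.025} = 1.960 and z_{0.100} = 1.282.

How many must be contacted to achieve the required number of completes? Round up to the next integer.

n = [z_{α/2}·√(p₀q₀) + z_β·√(p₁q₁)]² / (p₁ − p₀)²
  = [1.960·√(0.49·0.51) + 1.282·√(0.58·0.42)]² / (0.09)²
  = [1.960·0.4999 + 1.282·0.4936]² / 0.0081
  = [1.6125]² / 0.0081
  = 321.03
Design effect: 1.7 × 321.03 = 545.74.
Adjust for 89% response: 545.74 / 0.89 = 613.19.
Round up → n = 614.

n = 614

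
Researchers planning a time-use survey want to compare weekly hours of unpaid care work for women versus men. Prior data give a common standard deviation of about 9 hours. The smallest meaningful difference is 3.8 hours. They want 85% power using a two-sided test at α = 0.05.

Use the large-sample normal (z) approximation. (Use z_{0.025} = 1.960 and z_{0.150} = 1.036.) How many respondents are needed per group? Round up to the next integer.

n = 101 per group

n = (z_{α/2} + z_β)² · (σ₁² + σ₂²) / δ²
  = (1.960 + 1.036)² · (2·9² = 162) / 3.8²
  = 8.9760 · 162 / 14.44
  = 100.70
Round up → n = 101 per group.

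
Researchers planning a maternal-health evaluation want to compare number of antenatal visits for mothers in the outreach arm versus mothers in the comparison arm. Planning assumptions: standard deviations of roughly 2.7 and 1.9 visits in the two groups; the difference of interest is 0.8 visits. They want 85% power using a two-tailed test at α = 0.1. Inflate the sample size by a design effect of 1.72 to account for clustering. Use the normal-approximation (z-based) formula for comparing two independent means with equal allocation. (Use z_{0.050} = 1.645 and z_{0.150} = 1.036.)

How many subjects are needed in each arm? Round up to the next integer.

n = (z_{α/2} + z_β)² · (σ₁² + σ₂²) / δ²
  = (1.645 + 1.036)² · (2.7² + 1.9² = 10.9) / 0.8²
  = 7.1878 · 10.9 / 0.64
  = 122.42
Design effect: 1.72 × 122.42 = 210.56.
Round up → n = 211 per group.

n = 211 per group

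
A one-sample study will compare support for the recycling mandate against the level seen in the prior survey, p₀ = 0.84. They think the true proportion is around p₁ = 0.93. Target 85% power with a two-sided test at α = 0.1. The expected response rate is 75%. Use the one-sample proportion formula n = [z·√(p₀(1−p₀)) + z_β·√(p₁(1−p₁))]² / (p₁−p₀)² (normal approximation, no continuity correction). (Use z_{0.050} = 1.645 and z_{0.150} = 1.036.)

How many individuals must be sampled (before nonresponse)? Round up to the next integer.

n = 124

n = [z_{α/2}·√(p₀q₀) + z_β·√(p₁q₁)]² / (p₁ − p₀)²
  = [1.645·√(0.84·0.16) + 1.036·√(0.93·0.07)]² / (0.09)²
  = [1.645·0.3666 + 1.036·0.2551]² / 0.0081
  = [0.8674]² / 0.0081
  = 92.89
Adjust for 75% response: 92.89 / 0.75 = 123.85.
Round up → n = 124.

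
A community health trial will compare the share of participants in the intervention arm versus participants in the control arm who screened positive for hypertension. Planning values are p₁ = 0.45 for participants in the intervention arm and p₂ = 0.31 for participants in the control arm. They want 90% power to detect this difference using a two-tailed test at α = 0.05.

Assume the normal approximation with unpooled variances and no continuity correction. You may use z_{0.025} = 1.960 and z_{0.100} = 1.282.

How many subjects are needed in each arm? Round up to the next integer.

n = (z_{α/2} + z_β)² · [p₁(1−p₁) + p₂(1−p₂)] / (p₁ − p₂)²
  = (1.960 + 1.282)² · (0.45·0.55 + 0.31·0.69) / (0.14)²
  = (3.242)² · (0.2475 + 0.2139) / 0.0196
  = 10.5106 · 0.4614 / 0.0196
  = 247.43
Round up → n = 248 per group.

n = 248 per group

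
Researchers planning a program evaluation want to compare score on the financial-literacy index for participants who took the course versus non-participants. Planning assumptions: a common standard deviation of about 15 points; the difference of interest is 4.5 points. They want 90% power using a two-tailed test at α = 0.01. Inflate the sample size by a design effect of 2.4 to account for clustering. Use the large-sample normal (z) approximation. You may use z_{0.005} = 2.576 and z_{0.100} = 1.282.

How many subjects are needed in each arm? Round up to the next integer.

n = 794 per group

n = (z_{α/2} + z_β)² · (σ₁² + σ₂²) / δ²
  = (2.576 + 1.282)² · (2·15² = 450) / 4.5²
  = 14.8842 · 450 / 20.25
  = 330.76
Design effect: 2.4 × 330.76 = 793.82.
Round up → n = 794 per group.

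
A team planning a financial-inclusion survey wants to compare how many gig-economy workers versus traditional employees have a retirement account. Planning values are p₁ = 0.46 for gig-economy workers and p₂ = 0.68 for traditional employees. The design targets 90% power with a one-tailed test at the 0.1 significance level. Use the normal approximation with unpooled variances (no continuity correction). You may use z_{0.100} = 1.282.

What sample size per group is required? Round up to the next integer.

n = 64 per group

n = (z_α + z_β)² · [p₁(1−p₁) + p₂(1−p₂)] / (p₁ − p₂)²
  = (1.282 + 1.282)² · (0.46·0.54 + 0.68·0.32) / (-0.22)²
  = (2.564)² · (0.2484 + 0.2176) / 0.0484
  = 6.5741 · 0.4660 / 0.0484
  = 63.30
Round up → n = 64 per group.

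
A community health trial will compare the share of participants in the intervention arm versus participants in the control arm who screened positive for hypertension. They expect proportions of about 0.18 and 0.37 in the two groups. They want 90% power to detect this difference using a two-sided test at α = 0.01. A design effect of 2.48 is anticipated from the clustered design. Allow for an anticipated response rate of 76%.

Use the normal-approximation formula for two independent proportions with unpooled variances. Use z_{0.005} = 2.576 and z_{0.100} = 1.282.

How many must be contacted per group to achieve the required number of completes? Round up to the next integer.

n = (z_{α/2} + z_β)² · [p₁(1−p₁) + p₂(1−p₂)] / (p₁ − p₂)²
  = (2.576 + 1.282)² · (0.18·0.82 + 0.37·0.63) / (-0.19)²
  = (3.858)² · (0.1476 + 0.2331) / 0.0361
  = 14.8842 · 0.3807 / 0.0361
  = 156.96
Design effect: 2.48 × 156.96 = 389.27.
Adjust for 76% response: 389.27 / 0.76 = 512.20.
Round up → n = 513 per group.

n = 513 per group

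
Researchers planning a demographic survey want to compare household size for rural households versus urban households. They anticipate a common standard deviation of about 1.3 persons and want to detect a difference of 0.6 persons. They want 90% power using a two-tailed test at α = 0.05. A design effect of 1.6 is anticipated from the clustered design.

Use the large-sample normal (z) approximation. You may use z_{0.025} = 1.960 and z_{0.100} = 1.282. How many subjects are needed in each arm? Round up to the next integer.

n = 158 per group

n = (z_{α/2} + z_β)² · (σ₁² + σ₂²) / δ²
  = (1.960 + 1.282)² · (2·1.3² = 3.38) / 0.6²
  = 10.5106 · 3.38 / 0.36
  = 98.68
Design effect: 1.6 × 98.68 = 157.89.
Round up → n = 158 per group.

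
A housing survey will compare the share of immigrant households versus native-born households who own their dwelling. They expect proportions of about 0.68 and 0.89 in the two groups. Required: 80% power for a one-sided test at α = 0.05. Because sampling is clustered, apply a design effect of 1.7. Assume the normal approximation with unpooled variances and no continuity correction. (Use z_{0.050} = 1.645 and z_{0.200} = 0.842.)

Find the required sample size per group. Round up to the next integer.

n = 76 per group

n = (z_α + z_β)² · [p₁(1−p₁) + p₂(1−p₂)] / (p₁ − p₂)²
  = (1.645 + 0.842)² · (0.68·0.32 + 0.89·0.11) / (-0.21)²
  = (2.487)² · (0.2176 + 0.0979) / 0.0441
  = 6.1852 · 0.3155 / 0.0441
  = 44.25
Design effect: 1.7 × 44.25 = 75.22.
Round up → n = 76 per group.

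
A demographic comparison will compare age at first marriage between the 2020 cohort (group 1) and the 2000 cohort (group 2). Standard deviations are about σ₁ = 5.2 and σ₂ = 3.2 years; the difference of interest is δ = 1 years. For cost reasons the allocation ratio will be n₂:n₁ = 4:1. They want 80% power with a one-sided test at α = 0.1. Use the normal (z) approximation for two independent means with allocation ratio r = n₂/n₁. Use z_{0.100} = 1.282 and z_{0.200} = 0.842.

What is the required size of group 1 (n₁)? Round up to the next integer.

n₁ = (z_α + z_β)² · (σ₁² + σ₂²/r) / δ²
   = (1.282 + 0.842)² · (5.2² + 3.2²/4) / 1²
   = 4.5114 · (27.04 + 2.56) / 1
   = 4.5114 · 29.6 / 1
   = 133.54
Round up → n₁ = 134; n₂ = r·n₁ = 4 × 134 = 536.

n₁ = 134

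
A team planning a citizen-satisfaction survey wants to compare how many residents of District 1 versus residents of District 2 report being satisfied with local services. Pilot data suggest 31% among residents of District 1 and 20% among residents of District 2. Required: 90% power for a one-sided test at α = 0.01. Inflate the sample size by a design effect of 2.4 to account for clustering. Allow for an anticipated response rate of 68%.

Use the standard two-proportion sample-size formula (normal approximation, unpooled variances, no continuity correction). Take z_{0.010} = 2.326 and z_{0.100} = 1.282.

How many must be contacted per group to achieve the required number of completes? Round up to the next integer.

n = (z_α + z_β)² · [p₁(1−p₁) + p₂(1−p₂)] / (p₁ − p₂)²
  = (2.326 + 1.282)² · (0.31·0.69 + 0.20·0.80) / (0.11)²
  = (3.608)² · (0.2139 + 0.1600) / 0.0121
  = 13.0177 · 0.3739 / 0.0121
  = 402.26
Design effect: 2.4 × 402.26 = 965.42.
Adjust for 68% response: 965.42 / 0.68 = 1419.73.
Round up → n = 1420 per group.

n = 1420 per group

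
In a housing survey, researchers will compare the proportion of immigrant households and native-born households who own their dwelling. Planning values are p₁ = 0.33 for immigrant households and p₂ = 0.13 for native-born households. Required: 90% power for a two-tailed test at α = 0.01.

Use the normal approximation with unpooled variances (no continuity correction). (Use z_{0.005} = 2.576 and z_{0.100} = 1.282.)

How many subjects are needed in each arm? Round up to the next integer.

n = (z_{α/2} + z_β)² · [p₁(1−p₁) + p₂(1−p₂)] / (p₁ − p₂)²
  = (2.576 + 1.282)² · (0.33·0.67 + 0.13·0.87) / (0.20)²
  = (3.858)² · (0.2211 + 0.1131) / 0.0400
  = 14.8842 · 0.3342 / 0.0400
  = 124.36
Round up → n = 125 per group.

n = 125 per group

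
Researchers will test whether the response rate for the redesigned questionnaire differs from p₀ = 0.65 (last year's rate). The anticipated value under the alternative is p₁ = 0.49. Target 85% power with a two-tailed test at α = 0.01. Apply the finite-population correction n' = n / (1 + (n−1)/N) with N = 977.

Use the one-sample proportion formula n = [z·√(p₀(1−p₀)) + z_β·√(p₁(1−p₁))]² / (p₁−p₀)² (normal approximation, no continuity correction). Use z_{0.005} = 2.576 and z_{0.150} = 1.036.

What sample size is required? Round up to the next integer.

n = [z_{α/2}·√(p₀q₀) + z_β·√(p₁q₁)]² / (p₁ − p₀)²
  = [2.576·√(0.65·0.35) + 1.036·√(0.49·0.51)]² / (-0.16)²
  = [2.576·0.4770 + 1.036·0.4999]² / 0.0256
  = [1.7466]² / 0.0256
  = 119.16
Finite-population correction (N = 977): 119.16 / (1 + (119.16 − 1)/977) = 106.30.
Round up → n = 107.

n = 107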